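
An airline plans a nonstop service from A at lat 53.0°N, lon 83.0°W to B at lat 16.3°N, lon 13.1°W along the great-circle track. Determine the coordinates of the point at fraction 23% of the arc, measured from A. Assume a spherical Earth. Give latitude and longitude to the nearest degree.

≈ lat 49°N, lon 60°W

Convert each endpoint to a unit vector on the sphere (x = cos φ cos λ, y = cos φ sin λ, z = sin φ).
The central angle between the endpoints is δ = arccos(p₁·p₂) ≈ 1.134 rad (65.0°).
Interpolate at f = 0.23 with slerp weights a = sin((1−f)δ)/sin δ ≈ 0.846, b = sin(fδ)/sin δ ≈ 0.285.
p = a·p₁ + b·p₂ ≈ (0.328, -0.567, 0.755); φ = arcsin(p_z) ≈ 49.06°, λ = atan2(p_y, p_x) ≈ -59.95°.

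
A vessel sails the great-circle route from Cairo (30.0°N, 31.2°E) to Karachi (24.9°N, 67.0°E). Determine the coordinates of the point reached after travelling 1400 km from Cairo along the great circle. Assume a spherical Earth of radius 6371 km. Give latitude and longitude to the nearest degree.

Convert each endpoint to a unit vector on the sphere (x = cos φ cos λ, y = cos φ sin λ, z = sin φ).
The central angle between the endpoints is δ = arccos(p₁·p₂) ≈ 0.559 rad (32.0°). The total great-circle distance is δ·R ≈ 0.559 × 6371 ≈ 3563 km, so the target fraction is f = 1400/3563 ≈ 0.393.
Interpolate at f ≈ 0.393 with slerp weights a = sin((1−f)δ)/sin δ ≈ 0.628, b = sin(fδ)/sin δ ≈ 0.411.
p = a·p₁ + b·p₂ ≈ (0.611, 0.625, 0.487); φ = arcsin(p_z) ≈ 29.13°, λ = atan2(p_y, p_x) ≈ 45.65°.

≈ 29°N, 46°E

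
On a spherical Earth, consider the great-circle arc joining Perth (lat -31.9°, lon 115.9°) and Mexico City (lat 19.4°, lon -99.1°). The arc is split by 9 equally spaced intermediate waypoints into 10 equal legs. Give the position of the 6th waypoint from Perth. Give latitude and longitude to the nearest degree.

Write both endpoints as unit vectors p₁, p₂ with components (cos φ cos λ, cos φ sin λ, sin φ).
The central angle between the endpoints is δ = arccos(p₁·p₂) ≈ 2.553 rad (146.3°).
Interpolate at f = 6/10 with slerp weights a = sin((1−f)δ)/sin δ ≈ 1.535, b = sin(fδ)/sin δ ≈ 1.799.
p = a·p₁ + b·p₂ ≈ (-0.837, -0.503, -0.214); φ = arcsin(p_z) ≈ -12.33°, λ = atan2(p_y, p_x) ≈ -149.01°.

≈ lat -12°, lon -149°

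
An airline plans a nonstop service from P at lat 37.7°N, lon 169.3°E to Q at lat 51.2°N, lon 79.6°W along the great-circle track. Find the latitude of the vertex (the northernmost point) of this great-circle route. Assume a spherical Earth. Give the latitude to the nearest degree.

The great circle lies in the plane with unit normal n̂ = (p₁ × p₂)/|p₁ × p₂|.
Here n̂_z ≈ +0.485; the vertex latitude is φ_max = arccos|n̂_z| ≈ 61.0°.
Check via Clairaut: cos φ_max = |cos φ₁| · sin C = cos(37.7°)·sin(37.8°) ≈ 0.485, again giving ≈ 61.0°.

≈ 61°N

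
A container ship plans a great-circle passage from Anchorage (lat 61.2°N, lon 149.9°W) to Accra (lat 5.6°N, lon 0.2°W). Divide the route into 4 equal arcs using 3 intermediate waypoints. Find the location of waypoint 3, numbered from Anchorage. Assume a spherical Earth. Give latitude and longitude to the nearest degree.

≈ lat 32°N, lon 8°W

Write both endpoints as unit vectors p₁, p₂ with components (cos φ cos λ, cos φ sin λ, sin φ).
The central angle between the endpoints is δ = arccos(p₁·p₂) ≈ 1.905 rad (109.2°).
Interpolate at f = 3/4 with slerp weights a = sin((1−f)δ)/sin δ ≈ 0.485, b = sin(fδ)/sin δ ≈ 1.048.
p = a·p₁ + b·p₂ ≈ (0.841, -0.121, 0.528); φ = arcsin(p_z) ≈ 31.85°, λ = atan2(p_y, p_x) ≈ -8.19°.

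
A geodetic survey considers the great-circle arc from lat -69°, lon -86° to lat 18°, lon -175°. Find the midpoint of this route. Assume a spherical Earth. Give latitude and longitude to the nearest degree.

≈ lat -31°, lon -154°

Convert each endpoint to a unit vector on the sphere (x = cos φ cos λ, y = cos φ sin λ, z = sin φ).
The central angle between the endpoints is δ = arccos(p₁·p₂) ≈ 1.857 rad (106.4°).
Interpolate at f = 1/2 with slerp weights a = sin((1−f)δ)/sin δ ≈ 0.835, b = sin(fδ)/sin δ ≈ 0.835.
p = a·p₁ + b·p₂ ≈ (-0.770, -0.368, -0.521); φ = arcsin(p_z) ≈ -31.43°, λ = atan2(p_y, p_x) ≈ -154.48°.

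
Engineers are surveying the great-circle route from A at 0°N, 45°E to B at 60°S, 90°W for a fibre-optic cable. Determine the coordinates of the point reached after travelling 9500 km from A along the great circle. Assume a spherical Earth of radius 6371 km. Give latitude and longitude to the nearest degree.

≈ 67°S, 33°W

The haversine formula gives a central angle δ ≈ 1.932 rad (110.7°) between the endpoints. The total great-circle distance is δ·R ≈ 1.932 × 6371 ≈ 12310 km, so the target fraction is f = 9500/12310 ≈ 0.772.
Interpolate at f ≈ 0.772 with slerp weights a = sin((1−f)δ)/sin δ ≈ 0.456, b = sin(fδ)/sin δ ≈ 1.066.
p = a·p₁ + b·p₂ ≈ (0.323, -0.210, -0.923); φ = arcsin(p_z) ≈ -67.35°, λ = atan2(p_y, p_x) ≈ -33.07°.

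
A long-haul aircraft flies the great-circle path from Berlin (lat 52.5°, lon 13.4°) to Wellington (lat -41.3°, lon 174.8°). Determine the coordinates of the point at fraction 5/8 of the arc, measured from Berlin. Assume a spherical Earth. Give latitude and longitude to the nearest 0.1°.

≈ lat 9.8°, lon 138.2°

From cos δ = sin φ₁ sin φ₂ + cos φ₁ cos φ₂ cos Δλ, the central angle is δ ≈ 2.848 rad (163.2°).
Interpolate at f = 5/8 with slerp weights a = sin((1−f)δ)/sin δ ≈ 3.023, b = sin(fδ)/sin δ ≈ 3.375.
p = a·p₁ + b·p₂ ≈ (-0.735, 0.656, 0.171); φ = arcsin(p_z) ≈ 9.82°, λ = atan2(p_y, p_x) ≈ 138.24°.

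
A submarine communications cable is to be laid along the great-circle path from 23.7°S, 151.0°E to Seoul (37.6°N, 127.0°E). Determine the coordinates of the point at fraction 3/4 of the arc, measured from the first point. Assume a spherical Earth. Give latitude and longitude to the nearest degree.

Write both endpoints as unit vectors p₁, p₂ with components (cos φ cos λ, cos φ sin λ, sin φ).
The central angle between the endpoints is δ = arccos(p₁·p₂) ≈ 1.140 rad (65.3°).
Interpolate at f = 3/4 with slerp weights a = sin((1−f)δ)/sin δ ≈ 0.309, b = sin(fδ)/sin δ ≈ 0.830.
p = a·p₁ + b·p₂ ≈ (-0.644, 0.663, 0.382); φ = arcsin(p_z) ≈ 22.48°, λ = atan2(p_y, p_x) ≈ 134.16°.

≈ 22°N, 134°E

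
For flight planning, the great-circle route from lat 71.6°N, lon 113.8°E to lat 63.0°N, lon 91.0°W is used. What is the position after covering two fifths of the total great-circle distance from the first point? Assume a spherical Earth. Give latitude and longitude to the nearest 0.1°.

The haversine formula gives a central angle δ ≈ 0.774 rad (44.3°) between the endpoints.
Interpolate at f = 2/5 with slerp weights a = sin((1−f)δ)/sin δ ≈ 0.641, b = sin(fδ)/sin δ ≈ 0.436.
p = a·p₁ + b·p₂ ≈ (-0.085, -0.013, 0.996); φ = arcsin(p_z) ≈ 85.07°, λ = atan2(p_y, p_x) ≈ -171.45°.

≈ lat 85.1°N, lon 171.4°W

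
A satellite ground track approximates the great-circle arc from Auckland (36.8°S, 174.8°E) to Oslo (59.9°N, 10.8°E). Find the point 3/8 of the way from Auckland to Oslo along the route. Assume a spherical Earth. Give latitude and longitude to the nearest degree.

The haversine formula gives a central angle δ ≈ 2.700 rad (154.7°) between the endpoints.
Interpolate at f = 3/8 with slerp weights a = sin((1−f)δ)/sin δ ≈ 2.326, b = sin(fδ)/sin δ ≈ 1.987.
p = a·p₁ + b·p₂ ≈ (-0.876, 0.356, 0.325); φ = arcsin(p_z) ≈ 18.99°, λ = atan2(p_y, p_x) ≈ 157.92°.

≈ 19°N, 158°E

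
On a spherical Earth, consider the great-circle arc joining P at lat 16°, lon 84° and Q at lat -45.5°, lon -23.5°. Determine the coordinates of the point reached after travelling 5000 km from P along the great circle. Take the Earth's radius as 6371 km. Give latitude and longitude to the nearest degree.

≈ lat -16°, lon 52°

Write both endpoints as unit vectors p₁, p₂ with components (cos φ cos λ, cos φ sin λ, sin φ).
The central angle between the endpoints is δ = arccos(p₁·p₂) ≈ 1.981 rad (113.5°). The total great-circle distance is δ·R ≈ 1.981 × 6371 ≈ 12624 km, so the target fraction is f = 5000/12624 ≈ 0.396.
Interpolate at f ≈ 0.396 with slerp weights a = sin((1−f)δ)/sin δ ≈ 1.015, b = sin(fδ)/sin δ ≈ 0.771.
p = a·p₁ + b·p₂ ≈ (0.597, 0.755, -0.270); φ = arcsin(p_z) ≈ -15.66°, λ = atan2(p_y, p_x) ≈ 51.65°.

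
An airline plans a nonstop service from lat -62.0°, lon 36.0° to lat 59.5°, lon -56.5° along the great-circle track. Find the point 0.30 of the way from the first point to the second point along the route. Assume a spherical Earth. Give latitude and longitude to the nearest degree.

≈ lat -28°, lon -1°

The haversine formula gives a central angle δ ≈ 2.451 rad (140.5°) between the endpoints.
Interpolate at f = 0.30 with slerp weights a = sin((1−f)δ)/sin δ ≈ 1.554, b = sin(fδ)/sin δ ≈ 1.054.
p = a·p₁ + b·p₂ ≈ (0.886, -0.017, -0.464); φ = arcsin(p_z) ≈ -27.66°, λ = atan2(p_y, p_x) ≈ -1.11°.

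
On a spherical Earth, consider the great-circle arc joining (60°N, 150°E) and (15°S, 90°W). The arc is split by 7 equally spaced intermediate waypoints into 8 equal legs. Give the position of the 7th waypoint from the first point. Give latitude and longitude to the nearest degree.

≈ (2°S, 97°W)

The haversine formula gives a central angle δ ≈ 2.055 rad (117.8°) between the endpoints.
Interpolate at f = 7/8 with slerp weights a = sin((1−f)δ)/sin δ ≈ 0.287, b = sin(fδ)/sin δ ≈ 1.101.
p = a·p₁ + b·p₂ ≈ (-0.124, -0.992, -0.036); φ = arcsin(p_z) ≈ -2.08°, λ = atan2(p_y, p_x) ≈ -97.15°.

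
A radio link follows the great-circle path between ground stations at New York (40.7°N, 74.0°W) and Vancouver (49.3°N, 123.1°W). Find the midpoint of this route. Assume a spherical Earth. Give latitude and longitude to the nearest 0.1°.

Write both endpoints as unit vectors p₁, p₂ with components (cos φ cos λ, cos φ sin λ, sin φ).
The central angle between the endpoints is δ = arccos(p₁·p₂) ≈ 0.613 rad (35.1°).
Interpolate at f = 1/2 with slerp weights a = sin((1−f)δ)/sin δ ≈ 0.524, b = sin(fδ)/sin δ ≈ 0.524.
p = a·p₁ + b·p₂ ≈ (-0.077, -0.669, 0.740); φ = arcsin(p_z) ≈ 47.69°, λ = atan2(p_y, p_x) ≈ -96.58°.

≈ 47.7°N, 96.6°W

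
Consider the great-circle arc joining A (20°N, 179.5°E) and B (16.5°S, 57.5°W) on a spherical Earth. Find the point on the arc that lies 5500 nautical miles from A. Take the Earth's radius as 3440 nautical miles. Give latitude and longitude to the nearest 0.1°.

Convert each endpoint to a unit vector on the sphere (x = cos φ cos λ, y = cos φ sin λ, z = sin φ).
The central angle between the endpoints is δ = arccos(p₁·p₂) ≈ 2.199 rad (126.0°). The total great-circle distance is δ·R ≈ 2.199 × 3440 ≈ 7565 nmi, so the target fraction is f = 5500/7565 ≈ 0.727.
Interpolate at f ≈ 0.727 with slerp weights a = sin((1−f)δ)/sin δ ≈ 0.698, b = sin(fδ)/sin δ ≈ 1.236.
p = a·p₁ + b·p₂ ≈ (-0.020, -0.994, -0.112); φ = arcsin(p_z) ≈ -6.44°, λ = atan2(p_y, p_x) ≈ -91.13°.

≈ (6.4°S, 91.1°W)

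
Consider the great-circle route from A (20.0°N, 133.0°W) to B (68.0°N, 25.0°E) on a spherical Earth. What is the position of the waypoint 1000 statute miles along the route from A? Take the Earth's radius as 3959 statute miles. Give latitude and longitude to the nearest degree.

Write both endpoints as unit vectors p₁, p₂ with components (cos φ cos λ, cos φ sin λ, sin φ).
The central angle between the endpoints is δ = arccos(p₁·p₂) ≈ 1.580 rad (90.5°). The total great-circle distance is δ·R ≈ 1.580 × 3959 ≈ 6255 mi, so the target fraction is f = 1000/6255 ≈ 0.160.
Interpolate at f ≈ 0.160 with slerp weights a = sin((1−f)δ)/sin δ ≈ 0.971, b = sin(fδ)/sin δ ≈ 0.250.
p = a·p₁ + b·p₂ ≈ (-0.537, -0.627, 0.564); φ = arcsin(p_z) ≈ 34.31°, λ = atan2(p_y, p_x) ≈ -130.57°.

≈ (34°N, 131°W)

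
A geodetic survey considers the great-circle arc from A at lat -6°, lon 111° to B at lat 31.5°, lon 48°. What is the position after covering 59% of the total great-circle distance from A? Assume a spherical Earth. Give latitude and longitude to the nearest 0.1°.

Write both endpoints as unit vectors p₁, p₂ with components (cos φ cos λ, cos φ sin λ, sin φ).
The central angle between the endpoints is δ = arccos(p₁·p₂) ≈ 1.234 rad (70.7°).
Interpolate at f = 0.59 with slerp weights a = sin((1−f)δ)/sin δ ≈ 0.514, b = sin(fδ)/sin δ ≈ 0.705.
p = a·p₁ + b·p₂ ≈ (0.219, 0.924, 0.315); φ = arcsin(p_z) ≈ 18.34°, λ = atan2(p_y, p_x) ≈ 76.65°.

≈ lat 18.3°, lon 76.6°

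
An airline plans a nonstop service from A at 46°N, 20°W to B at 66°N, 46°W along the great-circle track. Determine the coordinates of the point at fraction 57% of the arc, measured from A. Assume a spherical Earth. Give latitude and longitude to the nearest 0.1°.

Convert each endpoint to a unit vector on the sphere (x = cos φ cos λ, y = cos φ sin λ, z = sin φ).
The central angle between the endpoints is δ = arccos(p₁·p₂) ≈ 0.425 rad (24.3°).
Interpolate at f = 0.57 with slerp weights a = sin((1−f)δ)/sin δ ≈ 0.441, b = sin(fδ)/sin δ ≈ 0.582.
p = a·p₁ + b·p₂ ≈ (0.452, -0.275, 0.849); φ = arcsin(p_z) ≈ 58.05°, λ = atan2(p_y, p_x) ≈ -31.31°.

≈ 58.1°N, 31.3°W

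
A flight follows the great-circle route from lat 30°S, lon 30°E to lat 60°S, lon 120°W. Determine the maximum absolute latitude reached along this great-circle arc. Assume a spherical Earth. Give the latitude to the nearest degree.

The great circle lies in the plane with unit normal n̂ = (p₁ × p₂)/|p₁ × p₂|.
Here n̂_z ≈ -0.217; the vertex latitude is φ_max = arccos|n̂_z| ≈ 77.5°.

≈ 77°S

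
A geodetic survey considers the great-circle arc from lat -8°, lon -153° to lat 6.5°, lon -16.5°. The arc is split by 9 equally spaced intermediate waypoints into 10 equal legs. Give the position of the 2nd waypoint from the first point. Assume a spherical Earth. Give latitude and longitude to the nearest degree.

Write both endpoints as unit vectors p₁, p₂ with components (cos φ cos λ, cos φ sin λ, sin φ).
The central angle between the endpoints is δ = arccos(p₁·p₂) ≈ 2.388 rad (136.8°).
Interpolate at f = 2/10 with slerp weights a = sin((1−f)δ)/sin δ ≈ 1.378, b = sin(fδ)/sin δ ≈ 0.672.
p = a·p₁ + b·p₂ ≈ (-0.576, -0.809, -0.116); φ = arcsin(p_z) ≈ -6.65°, λ = atan2(p_y, p_x) ≈ -125.44°.

≈ lat -7°, lon -125°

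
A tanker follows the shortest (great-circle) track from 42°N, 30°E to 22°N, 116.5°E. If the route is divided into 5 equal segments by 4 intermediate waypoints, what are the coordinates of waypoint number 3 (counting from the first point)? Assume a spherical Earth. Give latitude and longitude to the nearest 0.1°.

The haversine formula gives a central angle δ ≈ 1.274 rad (73.0°) between the endpoints.
Interpolate at f = 3/5 with slerp weights a = sin((1−f)δ)/sin δ ≈ 0.510, b = sin(fδ)/sin δ ≈ 0.724.
p = a·p₁ + b·p₂ ≈ (0.029, 0.790, 0.612); φ = arcsin(p_z) ≈ 37.76°, λ = atan2(p_y, p_x) ≈ 87.91°.

≈ 37.8°N, 87.9°E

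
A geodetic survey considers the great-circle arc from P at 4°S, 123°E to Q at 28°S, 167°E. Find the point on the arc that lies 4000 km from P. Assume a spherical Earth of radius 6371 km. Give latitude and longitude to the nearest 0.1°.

≈ 22.9°S, 154.6°E

Write both endpoints as unit vectors p₁, p₂ with components (cos φ cos λ, cos φ sin λ, sin φ).
The central angle between the endpoints is δ = arccos(p₁·p₂) ≈ 0.842 rad (48.2°). The total great-circle distance is δ·R ≈ 0.842 × 6371 ≈ 5361 km, so the target fraction is f = 4000/5361 ≈ 0.746.
Interpolate at f ≈ 0.746 with slerp weights a = sin((1−f)δ)/sin δ ≈ 0.284, b = sin(fδ)/sin δ ≈ 0.788.
p = a·p₁ + b·p₂ ≈ (-0.832, 0.394, -0.390); φ = arcsin(p_z) ≈ -22.93°, λ = atan2(p_y, p_x) ≈ 154.64°.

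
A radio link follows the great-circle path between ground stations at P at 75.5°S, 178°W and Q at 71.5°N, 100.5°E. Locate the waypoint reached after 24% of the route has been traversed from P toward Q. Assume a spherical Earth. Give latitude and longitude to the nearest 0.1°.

Convert each endpoint to a unit vector on the sphere (x = cos φ cos λ, y = cos φ sin λ, z = sin φ).
The central angle between the endpoints is δ = arccos(p₁·p₂) ≈ 2.705 rad (155.0°).
Interpolate at f = 0.24 with slerp weights a = sin((1−f)δ)/sin δ ≈ 2.094, b = sin(fδ)/sin δ ≈ 1.431.
p = a·p₁ + b·p₂ ≈ (-0.607, 0.428, -0.670); φ = arcsin(p_z) ≈ -42.05°, λ = atan2(p_y, p_x) ≈ 144.78°.

≈ 42.1°S, 144.8°E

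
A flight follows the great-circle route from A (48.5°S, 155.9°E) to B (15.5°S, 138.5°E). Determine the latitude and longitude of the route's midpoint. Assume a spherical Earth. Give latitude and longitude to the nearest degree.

The haversine formula gives a central angle δ ≈ 0.628 rad (36.0°) between the endpoints.
Interpolate at f = 1/2 with slerp weights a = sin((1−f)δ)/sin δ ≈ 0.526, b = sin(fδ)/sin δ ≈ 0.526.
p = a·p₁ + b·p₂ ≈ (-0.697, 0.478, -0.534); φ = arcsin(p_z) ≈ -32.29°, λ = atan2(p_y, p_x) ≈ 145.58°.

≈ (32°S, 146°E)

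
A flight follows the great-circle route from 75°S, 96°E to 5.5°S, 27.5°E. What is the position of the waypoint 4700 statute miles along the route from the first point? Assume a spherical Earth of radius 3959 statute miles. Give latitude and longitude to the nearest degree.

≈ 16°S, 30°E

From cos δ = sin φ₁ sin φ₂ + cos φ₁ cos φ₂ cos Δλ, the central angle is δ ≈ 1.383 rad (79.2°). The total great-circle distance is δ·R ≈ 1.383 × 3959 ≈ 5474 mi, so the target fraction is f = 4700/5474 ≈ 0.859.
Interpolate at f ≈ 0.859 with slerp weights a = sin((1−f)δ)/sin δ ≈ 0.198, b = sin(fδ)/sin δ ≈ 0.944.
p = a·p₁ + b·p₂ ≈ (0.828, 0.485, -0.282); φ = arcsin(p_z) ≈ -16.35°, λ = atan2(p_y, p_x) ≈ 30.34°.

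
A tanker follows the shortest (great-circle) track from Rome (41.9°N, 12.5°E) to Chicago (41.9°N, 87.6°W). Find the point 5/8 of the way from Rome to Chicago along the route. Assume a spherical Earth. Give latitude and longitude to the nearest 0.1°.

Write both endpoints as unit vectors p₁, p₂ with components (cos φ cos λ, cos φ sin λ, sin φ).
The central angle between the endpoints is δ = arccos(p₁·p₂) ≈ 1.214 rad (69.6°).
Interpolate at f = 5/8 with slerp weights a = sin((1−f)δ)/sin δ ≈ 0.469, b = sin(fδ)/sin δ ≈ 0.734.
p = a·p₁ + b·p₂ ≈ (0.364, -0.471, 0.804); φ = arcsin(p_z) ≈ 53.50°, λ = atan2(p_y, p_x) ≈ -52.28°.

≈ (53.5°N, 52.3°W)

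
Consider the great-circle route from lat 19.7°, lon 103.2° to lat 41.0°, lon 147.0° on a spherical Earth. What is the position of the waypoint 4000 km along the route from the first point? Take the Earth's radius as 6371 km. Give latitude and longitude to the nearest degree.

≈ lat 39°, lon 139°

The haversine formula gives a central angle δ ≈ 0.747 rad (42.8°) between the endpoints. The total great-circle distance is δ·R ≈ 0.747 × 6371 ≈ 4757 km, so the target fraction is f = 4000/4757 ≈ 0.841.
Interpolate at f ≈ 0.841 with slerp weights a = sin((1−f)δ)/sin δ ≈ 0.174, b = sin(fδ)/sin δ ≈ 0.865.
p = a·p₁ + b·p₂ ≈ (-0.585, 0.515, 0.626); φ = arcsin(p_z) ≈ 38.77°, λ = atan2(p_y, p_x) ≈ 138.62°.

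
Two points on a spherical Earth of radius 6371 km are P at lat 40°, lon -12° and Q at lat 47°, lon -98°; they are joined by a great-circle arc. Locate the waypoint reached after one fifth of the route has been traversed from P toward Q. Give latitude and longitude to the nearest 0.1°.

The haversine formula gives a central angle δ ≈ 1.040 rad (59.6°) between the endpoints.
Interpolate at f = 1/5 with slerp weights a = sin((1−f)δ)/sin δ ≈ 0.857, b = sin(fδ)/sin δ ≈ 0.239.
p = a·p₁ + b·p₂ ≈ (0.620, -0.298, 0.726); φ = arcsin(p_z) ≈ 46.56°, λ = atan2(p_y, p_x) ≈ -25.70°.

≈ lat 46.6°, lon -25.7°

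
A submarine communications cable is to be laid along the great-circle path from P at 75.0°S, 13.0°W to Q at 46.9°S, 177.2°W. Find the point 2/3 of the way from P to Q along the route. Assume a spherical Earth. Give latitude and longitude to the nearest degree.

≈ 66°S, 173°W

Convert each endpoint to a unit vector on the sphere (x = cos φ cos λ, y = cos φ sin λ, z = sin φ).
The central angle between the endpoints is δ = arccos(p₁·p₂) ≈ 1.006 rad (57.6°).
Interpolate at f = 2/3 with slerp weights a = sin((1−f)δ)/sin δ ≈ 0.390, b = sin(fδ)/sin δ ≈ 0.736.
p = a·p₁ + b·p₂ ≈ (-0.404, -0.047, -0.914); φ = arcsin(p_z) ≈ -66.01°, λ = atan2(p_y, p_x) ≈ -173.33°.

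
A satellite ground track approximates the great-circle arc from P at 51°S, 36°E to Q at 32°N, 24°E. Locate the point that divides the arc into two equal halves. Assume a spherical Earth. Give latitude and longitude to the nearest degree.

From cos δ = sin φ₁ sin φ₂ + cos φ₁ cos φ₂ cos Δλ, the central angle is δ ≈ 1.460 rad (83.7°).
Interpolate at f = 1/2 with slerp weights a = sin((1−f)δ)/sin δ ≈ 0.671, b = sin(fδ)/sin δ ≈ 0.671.
p = a·p₁ + b·p₂ ≈ (0.862, 0.480, -0.166); φ = arcsin(p_z) ≈ -9.55°, λ = atan2(p_y, p_x) ≈ 29.11°.

≈ 10°S, 29°E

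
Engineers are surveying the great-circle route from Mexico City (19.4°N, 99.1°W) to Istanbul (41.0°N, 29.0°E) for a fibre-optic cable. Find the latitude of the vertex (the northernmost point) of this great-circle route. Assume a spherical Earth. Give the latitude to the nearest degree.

≈ 55°N

The great circle lies in the plane with unit normal n̂ = (p₁ × p₂)/|p₁ × p₂|.
Here n̂_z ≈ +0.574; the vertex latitude is φ_max = arccos|n̂_z| ≈ 54.9°.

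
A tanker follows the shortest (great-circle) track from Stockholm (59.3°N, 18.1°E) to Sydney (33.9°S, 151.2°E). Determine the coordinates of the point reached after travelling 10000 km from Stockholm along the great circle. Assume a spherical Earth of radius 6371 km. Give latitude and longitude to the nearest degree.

Write both endpoints as unit vectors p₁, p₂ with components (cos φ cos λ, cos φ sin λ, sin φ).
The central angle between the endpoints is δ = arccos(p₁·p₂) ≈ 2.448 rad (140.3°). The total great-circle distance is δ·R ≈ 2.448 × 6371 ≈ 15598 km, so the target fraction is f = 10000/15598 ≈ 0.641.
Interpolate at f ≈ 0.641 with slerp weights a = sin((1−f)δ)/sin δ ≈ 1.205, b = sin(fδ)/sin δ ≈ 1.565.
p = a·p₁ + b·p₂ ≈ (-0.553, 0.817, 0.163); φ = arcsin(p_z) ≈ 9.39°, λ = atan2(p_y, p_x) ≈ 124.13°.

≈ 9°N, 124°E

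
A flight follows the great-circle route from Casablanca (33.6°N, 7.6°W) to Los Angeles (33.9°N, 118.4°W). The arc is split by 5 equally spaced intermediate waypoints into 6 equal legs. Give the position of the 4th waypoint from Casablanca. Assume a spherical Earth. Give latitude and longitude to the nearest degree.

≈ 48°N, 85°W

Write both endpoints as unit vectors p₁, p₂ with components (cos φ cos λ, cos φ sin λ, sin φ).
The central angle between the endpoints is δ = arccos(p₁·p₂) ≈ 1.508 rad (86.4°).
Interpolate at f = 4/6 with slerp weights a = sin((1−f)δ)/sin δ ≈ 0.483, b = sin(fδ)/sin δ ≈ 0.846.
p = a·p₁ + b·p₂ ≈ (0.065, -0.671, 0.739); φ = arcsin(p_z) ≈ 47.63°, λ = atan2(p_y, p_x) ≈ -84.51°.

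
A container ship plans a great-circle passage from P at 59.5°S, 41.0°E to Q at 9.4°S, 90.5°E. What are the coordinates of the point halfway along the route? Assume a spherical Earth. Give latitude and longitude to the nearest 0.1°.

≈ 36.8°S, 74.2°E

From cos δ = sin φ₁ sin φ₂ + cos φ₁ cos φ₂ cos Δλ, the central angle is δ ≈ 1.086 rad (62.2°).
Interpolate at f = 1/2 with slerp weights a = sin((1−f)δ)/sin δ ≈ 0.584, b = sin(fδ)/sin δ ≈ 0.584.
p = a·p₁ + b·p₂ ≈ (0.219, 0.771, -0.599); φ = arcsin(p_z) ≈ -36.77°, λ = atan2(p_y, p_x) ≈ 74.16°.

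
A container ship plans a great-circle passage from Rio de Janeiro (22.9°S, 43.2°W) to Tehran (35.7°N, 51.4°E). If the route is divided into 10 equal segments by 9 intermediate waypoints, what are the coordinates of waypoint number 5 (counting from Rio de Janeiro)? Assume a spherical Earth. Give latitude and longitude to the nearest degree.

≈ (9°N, 0°E)

Convert each endpoint to a unit vector on the sphere (x = cos φ cos λ, y = cos φ sin λ, z = sin φ).
The central angle between the endpoints is δ = arccos(p₁·p₂) ≈ 1.862 rad (106.7°).
Interpolate at f = 5/10 with slerp weights a = sin((1−f)δ)/sin δ ≈ 0.837, b = sin(fδ)/sin δ ≈ 0.837.
p = a·p₁ + b·p₂ ≈ (0.987, 0.003, 0.163); φ = arcsin(p_z) ≈ 9.37°, λ = atan2(p_y, p_x) ≈ 0.20°.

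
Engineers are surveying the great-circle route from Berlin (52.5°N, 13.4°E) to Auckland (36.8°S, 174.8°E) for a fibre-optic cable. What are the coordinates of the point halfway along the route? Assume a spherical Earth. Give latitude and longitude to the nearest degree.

Write both endpoints as unit vectors p₁, p₂ with components (cos φ cos λ, cos φ sin λ, sin φ).
The central angle between the endpoints is δ = arccos(p₁·p₂) ≈ 2.785 rad (159.6°).
Interpolate at f = 1/2 with slerp weights a = sin((1−f)δ)/sin δ ≈ 2.822, b = sin(fδ)/sin δ ≈ 2.822.
p = a·p₁ + b·p₂ ≈ (-0.579, 0.603, 0.548); φ = arcsin(p_z) ≈ 33.26°, λ = atan2(p_y, p_x) ≈ 133.85°.

≈ 33°N, 134°E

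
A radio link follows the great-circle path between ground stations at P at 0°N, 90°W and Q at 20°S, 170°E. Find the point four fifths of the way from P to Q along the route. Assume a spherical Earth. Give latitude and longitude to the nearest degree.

≈ 20°S, 169°W

Write both endpoints as unit vectors p₁, p₂ with components (cos φ cos λ, cos φ sin λ, sin φ).
The central angle between the endpoints is δ = arccos(p₁·p₂) ≈ 1.735 rad (99.4°).
Interpolate at f = 4/5 with slerp weights a = sin((1−f)δ)/sin δ ≈ 0.345, b = sin(fδ)/sin δ ≈ 0.997.
p = a·p₁ + b·p₂ ≈ (-0.922, -0.182, -0.341); φ = arcsin(p_z) ≈ -19.93°, λ = atan2(p_y, p_x) ≈ -168.84°.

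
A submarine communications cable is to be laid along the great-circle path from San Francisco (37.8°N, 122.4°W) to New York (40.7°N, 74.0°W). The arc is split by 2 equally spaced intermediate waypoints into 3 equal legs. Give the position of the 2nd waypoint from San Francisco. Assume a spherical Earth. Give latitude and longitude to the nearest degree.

Write both endpoints as unit vectors p₁, p₂ with components (cos φ cos λ, cos φ sin λ, sin φ).
The central angle between the endpoints is δ = arccos(p₁·p₂) ≈ 0.648 rad (37.1°).
Interpolate at f = 2/3 with slerp weights a = sin((1−f)δ)/sin δ ≈ 0.355, b = sin(fδ)/sin δ ≈ 0.694.
p = a·p₁ + b·p₂ ≈ (-0.005, -0.742, 0.670); φ = arcsin(p_z) ≈ 42.06°, λ = atan2(p_y, p_x) ≈ -90.42°.

≈ 42°N, 90°W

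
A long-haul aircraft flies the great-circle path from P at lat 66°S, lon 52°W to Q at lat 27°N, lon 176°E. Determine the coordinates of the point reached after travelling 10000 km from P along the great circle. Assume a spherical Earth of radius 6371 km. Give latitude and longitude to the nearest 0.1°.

Write both endpoints as unit vectors p₁, p₂ with components (cos φ cos λ, cos φ sin λ, sin φ).
The central angle between the endpoints is δ = arccos(p₁·p₂) ≈ 2.288 rad (131.1°). The total great-circle distance is δ·R ≈ 2.288 × 6371 ≈ 14576 km, so the target fraction is f = 10000/14576 ≈ 0.686.
Interpolate at f ≈ 0.686 with slerp weights a = sin((1−f)δ)/sin δ ≈ 0.873, b = sin(fδ)/sin δ ≈ 1.327.
p = a·p₁ + b·p₂ ≈ (-0.961, -0.197, -0.195); φ = arcsin(p_z) ≈ -11.27°, λ = atan2(p_y, p_x) ≈ -168.39°.

≈ lat 11.3°S, lon 168.4°W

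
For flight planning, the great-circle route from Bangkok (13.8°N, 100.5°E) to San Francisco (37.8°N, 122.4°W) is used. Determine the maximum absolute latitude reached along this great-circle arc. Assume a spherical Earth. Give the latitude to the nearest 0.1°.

The great circle lies in the plane with unit normal n̂ = (p₁ × p₂)/|p₁ × p₂|.
Here n̂_z ≈ +0.574; the vertex latitude is φ_max = arccos|n̂_z| ≈ 54.9°.
Check via Clairaut: cos φ_max = |cos φ₁| · sin C = cos(13.8°)·sin(36.3°) ≈ 0.574, again giving ≈ 54.9°.

≈ 54.9°N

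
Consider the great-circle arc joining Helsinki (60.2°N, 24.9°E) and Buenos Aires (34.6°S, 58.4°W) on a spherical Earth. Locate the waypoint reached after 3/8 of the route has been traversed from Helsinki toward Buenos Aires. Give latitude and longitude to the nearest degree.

The haversine formula gives a central angle δ ≈ 2.032 rad (116.4°) between the endpoints.
Interpolate at f = 3/8 with slerp weights a = sin((1−f)δ)/sin δ ≈ 1.067, b = sin(fδ)/sin δ ≈ 0.771.
p = a·p₁ + b·p₂ ≈ (0.813, -0.317, 0.488); φ = arcsin(p_z) ≈ 29.19°, λ = atan2(p_y, p_x) ≈ -21.31°.

≈ 29°N, 21°W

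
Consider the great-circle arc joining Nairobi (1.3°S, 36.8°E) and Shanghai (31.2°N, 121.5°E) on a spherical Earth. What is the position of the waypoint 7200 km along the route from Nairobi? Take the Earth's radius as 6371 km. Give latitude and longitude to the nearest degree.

Convert each endpoint to a unit vector on the sphere (x = cos φ cos λ, y = cos φ sin λ, z = sin φ).
The central angle between the endpoints is δ = arccos(p₁·p₂) ≈ 1.504 rad (86.1°). The total great-circle distance is δ·R ≈ 1.504 × 6371 ≈ 9579 km, so the target fraction is f = 7200/9579 ≈ 0.752.
Interpolate at f ≈ 0.752 with slerp weights a = sin((1−f)δ)/sin δ ≈ 0.366, b = sin(fδ)/sin δ ≈ 0.907.
p = a·p₁ + b·p₂ ≈ (-0.112, 0.880, 0.461); φ = arcsin(p_z) ≈ 27.47°, λ = atan2(p_y, p_x) ≈ 97.28°.

≈ 27°N, 97°E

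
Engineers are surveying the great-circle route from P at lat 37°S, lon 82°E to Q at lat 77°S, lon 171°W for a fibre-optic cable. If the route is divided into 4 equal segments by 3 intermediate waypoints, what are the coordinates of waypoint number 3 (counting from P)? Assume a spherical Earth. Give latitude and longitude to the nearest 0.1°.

≈ lat 75.4°S, lon 125.8°E

The haversine formula gives a central angle δ ≈ 1.008 rad (57.7°) between the endpoints.
Interpolate at f = 3/4 with slerp weights a = sin((1−f)δ)/sin δ ≈ 0.295, b = sin(fδ)/sin δ ≈ 0.811.
p = a·p₁ + b·p₂ ≈ (-0.147, 0.205, -0.968); φ = arcsin(p_z) ≈ -75.39°, λ = atan2(p_y, p_x) ≈ 125.78°.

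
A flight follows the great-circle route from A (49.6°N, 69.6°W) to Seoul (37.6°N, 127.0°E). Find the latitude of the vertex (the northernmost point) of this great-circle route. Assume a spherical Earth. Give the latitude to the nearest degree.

The great circle lies in the plane with unit normal n̂ = (p₁ × p₂)/|p₁ × p₂|.
Here n̂_z ≈ -0.147; the vertex latitude is φ_max = arccos|n̂_z| ≈ 81.6°.

≈ 82°N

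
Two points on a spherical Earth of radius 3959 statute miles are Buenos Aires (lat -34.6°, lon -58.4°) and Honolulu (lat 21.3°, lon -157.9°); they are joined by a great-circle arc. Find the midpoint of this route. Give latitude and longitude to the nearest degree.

≈ lat -10°, lon -112°

Write both endpoints as unit vectors p₁, p₂ with components (cos φ cos λ, cos φ sin λ, sin φ).
The central angle between the endpoints is δ = arccos(p₁·p₂) ≈ 1.910 rad (109.4°).
Interpolate at f = 1/2 with slerp weights a = sin((1−f)δ)/sin δ ≈ 0.866, b = sin(fδ)/sin δ ≈ 0.866.
p = a·p₁ + b·p₂ ≈ (-0.374, -0.910, -0.177); φ = arcsin(p_z) ≈ -10.20°, λ = atan2(p_y, p_x) ≈ -112.33°.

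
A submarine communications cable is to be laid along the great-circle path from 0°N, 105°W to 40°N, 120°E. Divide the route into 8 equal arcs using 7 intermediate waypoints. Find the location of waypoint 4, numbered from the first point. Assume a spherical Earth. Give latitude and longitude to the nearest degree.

≈ 42°N, 155°W

Convert each endpoint to a unit vector on the sphere (x = cos φ cos λ, y = cos φ sin λ, z = sin φ).
The central angle between the endpoints is δ = arccos(p₁·p₂) ≈ 2.143 rad (122.8°).
Interpolate at f = 4/8 with slerp weights a = sin((1−f)δ)/sin δ ≈ 1.044, b = sin(fδ)/sin δ ≈ 1.044.
p = a·p₁ + b·p₂ ≈ (-0.670, -0.316, 0.671); φ = arcsin(p_z) ≈ 42.17°, λ = atan2(p_y, p_x) ≈ -154.76°.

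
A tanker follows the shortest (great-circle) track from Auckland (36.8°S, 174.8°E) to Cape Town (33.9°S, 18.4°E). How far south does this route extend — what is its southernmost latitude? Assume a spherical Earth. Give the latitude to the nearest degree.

The great circle lies in the plane with unit normal n̂ = (p₁ × p₂)/|p₁ × p₂|.
Here n̂_z ≈ -0.277; the vertex latitude is φ_max = arccos|n̂_z| ≈ 73.9°.
Check via Clairaut: cos φ_max = |cos φ₁| · sin C = cos(36.8°)·sin(159.8°) ≈ 0.277, again giving ≈ 73.9°.

≈ 74°S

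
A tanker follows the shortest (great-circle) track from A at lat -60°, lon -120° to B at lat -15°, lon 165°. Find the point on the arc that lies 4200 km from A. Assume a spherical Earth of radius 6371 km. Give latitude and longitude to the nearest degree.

≈ lat -41°, lon -174°

Convert each endpoint to a unit vector on the sphere (x = cos φ cos λ, y = cos φ sin λ, z = sin φ).
The central angle between the endpoints is δ = arccos(p₁·p₂) ≈ 1.214 rad (69.6°). The total great-circle distance is δ·R ≈ 1.214 × 6371 ≈ 7735 km, so the target fraction is f = 4200/7735 ≈ 0.543.
Interpolate at f ≈ 0.543 with slerp weights a = sin((1−f)δ)/sin δ ≈ 0.562, b = sin(fδ)/sin δ ≈ 0.654.
p = a·p₁ + b·p₂ ≈ (-0.750, -0.080, -0.656); φ = arcsin(p_z) ≈ -41.00°, λ = atan2(p_y, p_x) ≈ -173.91°.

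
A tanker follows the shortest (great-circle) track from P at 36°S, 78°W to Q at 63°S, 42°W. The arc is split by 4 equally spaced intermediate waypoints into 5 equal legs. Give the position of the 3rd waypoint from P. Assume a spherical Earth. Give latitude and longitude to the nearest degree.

Write both endpoints as unit vectors p₁, p₂ with components (cos φ cos λ, cos φ sin λ, sin φ).
The central angle between the endpoints is δ = arccos(p₁·p₂) ≈ 0.608 rad (34.8°).
Interpolate at f = 3/5 with slerp weights a = sin((1−f)δ)/sin δ ≈ 0.422, b = sin(fδ)/sin δ ≈ 0.625.
p = a·p₁ + b·p₂ ≈ (0.282, -0.523, -0.804); φ = arcsin(p_z) ≈ -53.54°, λ = atan2(p_y, p_x) ≈ -61.71°.

≈ 54°S, 62°W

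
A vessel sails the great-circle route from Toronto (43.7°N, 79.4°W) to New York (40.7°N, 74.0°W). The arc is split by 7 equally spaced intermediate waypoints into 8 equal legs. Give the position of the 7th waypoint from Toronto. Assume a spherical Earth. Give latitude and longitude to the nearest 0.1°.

≈ 41.1°N, 74.6°W

Convert each endpoint to a unit vector on the sphere (x = cos φ cos λ, y = cos φ sin λ, z = sin φ).
The central angle between the endpoints is δ = arccos(p₁·p₂) ≈ 0.087 rad (5.0°).
Interpolate at f = 7/8 with slerp weights a = sin((1−f)δ)/sin δ ≈ 0.125, b = sin(fδ)/sin δ ≈ 0.875.
p = a·p₁ + b·p₂ ≈ (0.200, -0.727, 0.657); φ = arcsin(p_z) ≈ 41.09°, λ = atan2(p_y, p_x) ≈ -74.65°.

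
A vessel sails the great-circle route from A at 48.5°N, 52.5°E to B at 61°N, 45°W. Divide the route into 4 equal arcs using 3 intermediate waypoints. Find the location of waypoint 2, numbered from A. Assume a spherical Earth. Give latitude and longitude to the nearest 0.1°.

≈ 64.7°N, 13.8°E

The haversine formula gives a central angle δ ≈ 0.911 rad (52.2°) between the endpoints.
Interpolate at f = 2/4 with slerp weights a = sin((1−f)δ)/sin δ ≈ 0.557, b = sin(fδ)/sin δ ≈ 0.557.
p = a·p₁ + b·p₂ ≈ (0.415, 0.102, 0.904); φ = arcsin(p_z) ≈ 64.68°, λ = atan2(p_y, p_x) ≈ 13.77°.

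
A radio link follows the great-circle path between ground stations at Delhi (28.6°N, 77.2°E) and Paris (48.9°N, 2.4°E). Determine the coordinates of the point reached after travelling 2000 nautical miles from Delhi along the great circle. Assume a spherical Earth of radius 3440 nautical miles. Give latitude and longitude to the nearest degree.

≈ 46°N, 41°E

Write both endpoints as unit vectors p₁, p₂ with components (cos φ cos λ, cos φ sin λ, sin φ).
The central angle between the endpoints is δ = arccos(p₁·p₂) ≈ 1.033 rad (59.2°). The total great-circle distance is δ·R ≈ 1.033 × 3440 ≈ 3554 nmi, so the target fraction is f = 2000/3554 ≈ 0.563.
Interpolate at f ≈ 0.563 with slerp weights a = sin((1−f)δ)/sin δ ≈ 0.508, b = sin(fδ)/sin δ ≈ 0.639.
p = a·p₁ + b·p₂ ≈ (0.519, 0.453, 0.725); φ = arcsin(p_z) ≈ 46.48°, λ = atan2(p_y, p_x) ≈ 41.11°.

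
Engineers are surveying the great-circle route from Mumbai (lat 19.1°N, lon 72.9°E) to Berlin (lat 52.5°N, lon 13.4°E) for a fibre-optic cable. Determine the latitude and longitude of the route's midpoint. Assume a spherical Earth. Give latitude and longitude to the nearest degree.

≈ lat 40°N, lon 50°E

The haversine formula gives a central angle δ ≈ 0.987 rad (56.5°) between the endpoints.
Interpolate at f = 1/2 with slerp weights a = sin((1−f)δ)/sin δ ≈ 0.568, b = sin(fδ)/sin δ ≈ 0.568.
p = a·p₁ + b·p₂ ≈ (0.494, 0.593, 0.636); φ = arcsin(p_z) ≈ 39.50°, λ = atan2(p_y, p_x) ≈ 50.20°.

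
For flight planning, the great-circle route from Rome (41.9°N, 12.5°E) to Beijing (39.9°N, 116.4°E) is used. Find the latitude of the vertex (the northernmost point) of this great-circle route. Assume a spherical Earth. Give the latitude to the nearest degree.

The great circle lies in the plane with unit normal n̂ = (p₁ × p₂)/|p₁ × p₂|.
Here n̂_z ≈ +0.579; the vertex latitude is φ_max = arccos|n̂_z| ≈ 54.6°.
Check via Clairaut: cos φ_max = |cos φ₁| · sin C = cos(41.9°)·sin(51.1°) ≈ 0.579, again giving ≈ 54.6°.

≈ 55°N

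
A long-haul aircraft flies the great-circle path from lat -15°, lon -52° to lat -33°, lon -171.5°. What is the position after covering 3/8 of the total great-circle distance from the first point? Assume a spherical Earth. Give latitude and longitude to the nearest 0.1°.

≈ lat -37.0°, lon -88.8°

Convert each endpoint to a unit vector on the sphere (x = cos φ cos λ, y = cos φ sin λ, z = sin φ).
The central angle between the endpoints is δ = arccos(p₁·p₂) ≈ 1.832 rad (104.9°).
Interpolate at f = 3/8 with slerp weights a = sin((1−f)δ)/sin δ ≈ 0.943, b = sin(fδ)/sin δ ≈ 0.656.
p = a·p₁ + b·p₂ ≈ (0.016, -0.799, -0.601); φ = arcsin(p_z) ≈ -36.97°, λ = atan2(p_y, p_x) ≈ -88.85°.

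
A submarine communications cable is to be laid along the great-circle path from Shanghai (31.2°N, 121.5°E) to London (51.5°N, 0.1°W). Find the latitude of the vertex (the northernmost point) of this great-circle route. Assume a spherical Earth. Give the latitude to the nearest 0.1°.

The great circle lies in the plane with unit normal n̂ = (p₁ × p₂)/|p₁ × p₂|.
Here n̂_z ≈ -0.457; the vertex latitude is φ_max = arccos|n̂_z| ≈ 62.8°.
Check via Clairaut: cos φ_max = |cos φ₁| · sin C = cos(31.2°)·sin(32.3°) ≈ 0.457, again giving ≈ 62.8°.

≈ 62.8°N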